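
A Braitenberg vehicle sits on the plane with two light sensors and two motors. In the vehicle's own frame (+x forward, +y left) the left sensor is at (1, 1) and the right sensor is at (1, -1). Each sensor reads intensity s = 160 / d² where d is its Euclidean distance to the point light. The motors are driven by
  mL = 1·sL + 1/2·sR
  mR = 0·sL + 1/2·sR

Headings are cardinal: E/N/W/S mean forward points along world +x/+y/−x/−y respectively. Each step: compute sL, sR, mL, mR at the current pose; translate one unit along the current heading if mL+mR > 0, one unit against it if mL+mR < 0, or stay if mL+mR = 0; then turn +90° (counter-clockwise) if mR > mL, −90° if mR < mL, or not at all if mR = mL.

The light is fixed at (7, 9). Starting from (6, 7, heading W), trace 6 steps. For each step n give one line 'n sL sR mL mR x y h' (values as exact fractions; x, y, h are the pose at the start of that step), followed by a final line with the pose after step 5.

0 160/13 32 368/13 16 6 7 W
1 16 80 56 40 5 7 N
2 160 32 176 16 5 8 E
3 40 20 50 10 6 8 S
4 160/13 32 368/13 16 6 7 W
5 16 80 56 40 5 7 N
final 5 8 E

n=0: pose=(6,7,W); sL=160/13, sR=32; mL=368/13, mR=16; mL+mR=576/13 → advance +1; mR−mL=-160/13 → turn -1·90°
n=1: pose=(5,7,N); sL=16, sR=80; mL=56, mR=40; mL+mR=96 → advance +1; mR−mL=-16 → turn -1·90°
n=2: pose=(5,8,E); sL=160, sR=32; mL=176, mR=16; mL+mR=192 → advance +1; mR−mL=-160 → turn -1·90°
n=3: pose=(6,8,S); sL=40, sR=20; mL=50, mR=10; mL+mR=60 → advance +1; mR−mL=-40 → turn -1·90°
n=4: pose=(6,7,W); sL=160/13, sR=32; mL=368/13, mR=16; mL+mR=576/13 → advance +1; mR−mL=-160/13 → turn -1·90°
n=5: pose=(5,7,N); sL=16, sR=80; mL=56, mR=40; mL+mR=96 → advance +1; mR−mL=-16 → turn -1·90°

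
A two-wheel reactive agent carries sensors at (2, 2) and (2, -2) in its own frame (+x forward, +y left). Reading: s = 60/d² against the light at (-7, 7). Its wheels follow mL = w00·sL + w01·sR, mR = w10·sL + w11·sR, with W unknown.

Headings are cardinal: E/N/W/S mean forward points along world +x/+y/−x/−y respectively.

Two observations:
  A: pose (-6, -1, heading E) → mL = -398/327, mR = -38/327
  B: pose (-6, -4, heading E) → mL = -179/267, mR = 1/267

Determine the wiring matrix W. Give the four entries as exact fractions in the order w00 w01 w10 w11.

obs A: pose=(-6,-1,E) → sL=4/3, sR=60/109, mL=-398/327, mR=-38/327
obs B: pose=(-6,-4,E) → sL=2/3, sR=30/89, mL=-179/267, mR=1/267
sensor matrix S = [[4/3, 60/109], [2/3, 30/89]]; det S = 800/9701
solve [mL_A; mL_B] = S·[w00; w01] and [mR_A; mR_B] = S·[w10; w11]:
  w00 = -1/2, w01 = -1, w10 = -1/2, w11 = 1

-1/2 -1 -1/2 1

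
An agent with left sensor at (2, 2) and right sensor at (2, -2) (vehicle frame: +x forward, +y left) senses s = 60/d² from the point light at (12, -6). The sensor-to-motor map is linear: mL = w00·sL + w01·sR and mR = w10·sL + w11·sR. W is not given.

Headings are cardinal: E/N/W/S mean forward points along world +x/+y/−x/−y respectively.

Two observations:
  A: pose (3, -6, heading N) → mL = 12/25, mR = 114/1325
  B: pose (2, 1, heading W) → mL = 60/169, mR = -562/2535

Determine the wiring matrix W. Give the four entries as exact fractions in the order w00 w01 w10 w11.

1 0 -1 1/2

obs A: pose=(3,-6,N) → sL=12/25, sR=60/53, mL=12/25, mR=114/1325
obs B: pose=(2,1,W) → sL=60/169, sR=4/15, mL=60/169, mR=-562/2535
sensor matrix S = [[12/25, 60/53], [60/169, 4/15]]; det S = -306688/1119625
solve [mL_A; mL_B] = S·[w00; w01] and [mR_A; mR_B] = S·[w10; w11]:
  w00 = 1, w01 = 0, w10 = -1, w11 = 1/2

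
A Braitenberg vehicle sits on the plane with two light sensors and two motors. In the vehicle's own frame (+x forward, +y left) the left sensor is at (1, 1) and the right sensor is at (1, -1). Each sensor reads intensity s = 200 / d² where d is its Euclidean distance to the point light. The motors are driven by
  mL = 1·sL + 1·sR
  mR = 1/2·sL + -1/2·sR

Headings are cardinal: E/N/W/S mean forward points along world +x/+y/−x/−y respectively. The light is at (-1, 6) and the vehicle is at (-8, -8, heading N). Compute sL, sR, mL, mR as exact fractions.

left sensor world pos  = (-9, -7); dL² = 233
right sensor world pos = (-7, -7); dR² = 205
sL = 200/233 = 200/233
sR = 200/205 = 40/41
mL = 1·sL + 1·sR = 17520/9553
mR = 1/2·sL + -1/2·sR = -560/9553

200/233 40/41 17520/9553 -560/9553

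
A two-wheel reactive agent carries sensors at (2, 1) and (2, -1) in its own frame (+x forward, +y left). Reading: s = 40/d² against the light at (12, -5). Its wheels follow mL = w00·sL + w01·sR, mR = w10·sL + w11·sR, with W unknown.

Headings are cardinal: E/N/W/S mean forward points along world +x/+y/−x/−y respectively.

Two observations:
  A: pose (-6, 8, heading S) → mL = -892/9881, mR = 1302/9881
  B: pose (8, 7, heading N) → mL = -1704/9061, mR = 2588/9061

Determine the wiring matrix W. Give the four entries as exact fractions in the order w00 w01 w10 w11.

obs A: pose=(-6,8,S) → sL=4/41, sR=20/241, mL=-892/9881, mR=1302/9881
obs B: pose=(8,7,N) → sL=40/221, sR=8/41, mL=-1704/9061, mR=2588/9061
sensor matrix S = [[4/41, 20/241], [40/221, 8/41]]; det S = 359552/89531741
solve [mL_A; mL_B] = S·[w00; w01] and [mR_A; mR_B] = S·[w10; w11]:
  w00 = -1/2, w01 = -1/2, w10 = 1/2, w11 = 1

-1/2 -1/2 1/2 1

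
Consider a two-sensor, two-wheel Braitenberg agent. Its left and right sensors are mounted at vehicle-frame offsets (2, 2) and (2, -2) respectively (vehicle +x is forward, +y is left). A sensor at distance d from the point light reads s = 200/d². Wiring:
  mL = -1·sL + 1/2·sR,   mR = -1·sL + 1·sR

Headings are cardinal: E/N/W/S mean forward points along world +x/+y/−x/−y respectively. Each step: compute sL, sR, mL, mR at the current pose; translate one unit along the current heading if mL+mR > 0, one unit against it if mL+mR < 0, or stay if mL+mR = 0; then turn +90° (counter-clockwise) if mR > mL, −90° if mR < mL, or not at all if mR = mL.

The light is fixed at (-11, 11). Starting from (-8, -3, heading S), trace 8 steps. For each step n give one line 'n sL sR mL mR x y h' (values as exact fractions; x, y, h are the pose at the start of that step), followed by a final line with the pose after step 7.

0 200/281 200/257 -23300/72217 4800/72217 -8 -3 S
1 100/73 4/5 -354/365 -208/365 -8 -2 E
2 200/121 200/137 -15300/16577 -3200/16577 -9 -2 N
3 25/32 25/18 -25/288 175/288 -9 -3 W
4 40/53 200/257 -4980/13621 320/13621 -10 -3 S
5 20/13 100/117 -10/9 -80/117 -10 -2 E
6 8/5 8/5 -4/5 0 -11 -2 N
7 10/13 50/37 -45/481 280/481 -11 -3 W
final -12 -3 S

n=0: pose=(-8,-3,S); sL=200/281, sR=200/257; mL=-23300/72217, mR=4800/72217; mL+mR=-18500/72217 → advance -1; mR−mL=100/257 → turn +1·90°
n=1: pose=(-8,-2,E); sL=100/73, sR=4/5; mL=-354/365, mR=-208/365; mL+mR=-562/365 → advance -1; mR−mL=2/5 → turn +1·90°
n=2: pose=(-9,-2,N); sL=200/121, sR=200/137; mL=-15300/16577, mR=-3200/16577; mL+mR=-18500/16577 → advance -1; mR−mL=100/137 → turn +1·90°
n=3: pose=(-9,-3,W); sL=25/32, sR=25/18; mL=-25/288, mR=175/288; mL+mR=25/48 → advance +1; mR−mL=25/36 → turn +1·90°
n=4: pose=(-10,-3,S); sL=40/53, sR=200/257; mL=-4980/13621, mR=320/13621; mL+mR=-4660/13621 → advance -1; mR−mL=100/257 → turn +1·90°
n=5: pose=(-10,-2,E); sL=20/13, sR=100/117; mL=-10/9, mR=-80/117; mL+mR=-70/39 → advance -1; mR−mL=50/117 → turn +1·90°
n=6: pose=(-11,-2,N); sL=8/5, sR=8/5; mL=-4/5, mR=0; mL+mR=-4/5 → advance -1; mR−mL=4/5 → turn +1·90°
n=7: pose=(-11,-3,W); sL=10/13, sR=50/37; mL=-45/481, mR=280/481; mL+mR=235/481 → advance +1; mR−mL=25/37 → turn +1·90°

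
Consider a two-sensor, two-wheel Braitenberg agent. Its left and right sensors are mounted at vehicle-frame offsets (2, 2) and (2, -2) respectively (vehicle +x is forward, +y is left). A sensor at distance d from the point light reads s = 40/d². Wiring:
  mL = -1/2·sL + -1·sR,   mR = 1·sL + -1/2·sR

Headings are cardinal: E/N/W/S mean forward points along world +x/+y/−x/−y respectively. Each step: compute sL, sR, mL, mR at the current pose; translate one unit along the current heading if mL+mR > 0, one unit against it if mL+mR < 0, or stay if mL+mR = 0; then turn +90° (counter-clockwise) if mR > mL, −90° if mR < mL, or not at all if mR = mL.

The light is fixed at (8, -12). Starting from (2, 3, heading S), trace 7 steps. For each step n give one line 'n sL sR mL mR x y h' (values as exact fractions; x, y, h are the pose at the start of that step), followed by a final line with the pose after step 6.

0 8/37 40/233 -2412/8621 1124/8621 2 3 S
1 2/17 10/53 -223/901 21/901 2 4 E
2 8/81 40/349 -4636/28269 1172/28269 1 4 N
3 4/25 4/37 -174/925 98/925 1 3 W
4 8/37 40/233 -2412/8621 1124/8621 2 3 S
5 2/17 10/53 -223/901 21/901 2 4 E
6 8/81 40/349 -4636/28269 1172/28269 1 4 N
final 1 3 W

n=0: pose=(2,3,S); sL=8/37, sR=40/233; mL=-2412/8621, mR=1124/8621; mL+mR=-1288/8621 → advance -1; mR−mL=3536/8621 → turn +1·90°
n=1: pose=(2,4,E); sL=2/17, sR=10/53; mL=-223/901, mR=21/901; mL+mR=-202/901 → advance -1; mR−mL=244/901 → turn +1·90°
n=2: pose=(1,4,N); sL=8/81, sR=40/349; mL=-4636/28269, mR=1172/28269; mL+mR=-3464/28269 → advance -1; mR−mL=1936/9423 → turn +1·90°
n=3: pose=(1,3,W); sL=4/25, sR=4/37; mL=-174/925, mR=98/925; mL+mR=-76/925 → advance -1; mR−mL=272/925 → turn +1·90°
n=4: pose=(2,3,S); sL=8/37, sR=40/233; mL=-2412/8621, mR=1124/8621; mL+mR=-1288/8621 → advance -1; mR−mL=3536/8621 → turn +1·90°
n=5: pose=(2,4,E); sL=2/17, sR=10/53; mL=-223/901, mR=21/901; mL+mR=-202/901 → advance -1; mR−mL=244/901 → turn +1·90°
n=6: pose=(1,4,N); sL=8/81, sR=40/349; mL=-4636/28269, mR=1172/28269; mL+mR=-3464/28269 → advance -1; mR−mL=1936/9423 → turn +1·90°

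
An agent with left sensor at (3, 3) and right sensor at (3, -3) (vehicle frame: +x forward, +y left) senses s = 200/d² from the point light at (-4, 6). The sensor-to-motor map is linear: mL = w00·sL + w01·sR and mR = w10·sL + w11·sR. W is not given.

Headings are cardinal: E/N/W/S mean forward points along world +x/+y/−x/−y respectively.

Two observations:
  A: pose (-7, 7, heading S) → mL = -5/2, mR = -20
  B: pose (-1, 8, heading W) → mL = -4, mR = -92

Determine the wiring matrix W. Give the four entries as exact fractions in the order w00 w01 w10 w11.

obs A: pose=(-7,7,S) → sL=50, sR=5, mL=-5/2, mR=-20
obs B: pose=(-1,8,W) → sL=200, sR=8, mL=-4, mR=-92
sensor matrix S = [[50, 5], [200, 8]]; det S = -600
solve [mL_A; mL_B] = S·[w00; w01] and [mR_A; mR_B] = S·[w10; w11]:
  w00 = 0, w01 = -1/2, w10 = -1/2, w11 = 1

0 -1/2 -1/2 1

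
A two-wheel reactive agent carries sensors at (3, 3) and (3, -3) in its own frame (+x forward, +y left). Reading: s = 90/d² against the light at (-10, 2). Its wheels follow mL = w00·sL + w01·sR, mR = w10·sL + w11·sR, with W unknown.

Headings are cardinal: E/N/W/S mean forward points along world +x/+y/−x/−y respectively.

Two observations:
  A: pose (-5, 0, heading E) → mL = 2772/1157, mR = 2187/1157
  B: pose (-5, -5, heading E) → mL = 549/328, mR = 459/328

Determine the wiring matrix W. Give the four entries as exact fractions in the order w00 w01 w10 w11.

1 1 1 1/2

obs A: pose=(-5,0,E) → sL=18/13, sR=90/89, mL=2772/1157, mR=2187/1157
obs B: pose=(-5,-5,E) → sL=9/8, sR=45/82, mL=549/328, mR=459/328
sensor matrix S = [[18/13, 90/89], [9/8, 45/82]]; det S = -71685/189748
solve [mL_A; mL_B] = S·[w00; w01] and [mR_A; mR_B] = S·[w10; w11]:
  w00 = 1, w01 = 1, w10 = 1, w11 = 1/2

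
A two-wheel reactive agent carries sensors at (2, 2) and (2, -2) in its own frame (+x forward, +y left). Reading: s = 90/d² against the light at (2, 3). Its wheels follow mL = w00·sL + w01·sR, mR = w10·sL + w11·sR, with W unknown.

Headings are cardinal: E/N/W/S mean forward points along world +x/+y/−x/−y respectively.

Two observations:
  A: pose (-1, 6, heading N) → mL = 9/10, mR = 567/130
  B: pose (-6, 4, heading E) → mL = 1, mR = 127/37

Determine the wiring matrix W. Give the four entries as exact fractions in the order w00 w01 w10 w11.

obs A: pose=(-1,6,N) → sL=9/5, sR=45/13, mL=9/10, mR=567/130
obs B: pose=(-6,4,E) → sL=2, sR=90/37, mL=1, mR=127/37
sensor matrix S = [[9/5, 45/13], [2, 90/37]]; det S = -1224/481
solve [mL_A; mL_B] = S·[w00; w01] and [mR_A; mR_B] = S·[w10; w11]:
  w00 = 1/2, w01 = 0, w10 = 1/2, w11 = 1

1/2 0 1/2 1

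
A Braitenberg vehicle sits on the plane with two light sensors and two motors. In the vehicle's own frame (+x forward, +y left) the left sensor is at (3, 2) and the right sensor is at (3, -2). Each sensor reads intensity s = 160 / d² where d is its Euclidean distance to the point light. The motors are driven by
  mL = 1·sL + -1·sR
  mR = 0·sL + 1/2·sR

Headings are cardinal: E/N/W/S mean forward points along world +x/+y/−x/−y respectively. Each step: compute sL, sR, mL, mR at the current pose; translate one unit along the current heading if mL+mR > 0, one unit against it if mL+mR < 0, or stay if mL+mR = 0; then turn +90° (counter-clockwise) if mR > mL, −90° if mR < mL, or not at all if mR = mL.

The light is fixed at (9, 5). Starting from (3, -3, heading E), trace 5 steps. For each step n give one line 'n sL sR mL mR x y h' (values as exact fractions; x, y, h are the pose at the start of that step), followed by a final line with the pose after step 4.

0 32/9 160/109 2048/981 80/109 3 -3 E
1 16/13 16/17 64/221 8/17 4 -3 S
2 160/53 32/25 2304/1325 16/25 4 -4 E
3 40/37 8/9 64/333 4/9 5 -4 S
4 32/13 32/29 512/377 16/29 5 -5 E
final 6 -5 S

n=0: pose=(3,-3,E); sL=32/9, sR=160/109; mL=2048/981, mR=80/109; mL+mR=2768/981 → advance +1; mR−mL=-1328/981 → turn -1·90°
n=1: pose=(4,-3,S); sL=16/13, sR=16/17; mL=64/221, mR=8/17; mL+mR=168/221 → advance +1; mR−mL=40/221 → turn +1·90°
n=2: pose=(4,-4,E); sL=160/53, sR=32/25; mL=2304/1325, mR=16/25; mL+mR=3152/1325 → advance +1; mR−mL=-1456/1325 → turn -1·90°
n=3: pose=(5,-4,S); sL=40/37, sR=8/9; mL=64/333, mR=4/9; mL+mR=212/333 → advance +1; mR−mL=28/111 → turn +1·90°
n=4: pose=(5,-5,E); sL=32/13, sR=32/29; mL=512/377, mR=16/29; mL+mR=720/377 → advance +1; mR−mL=-304/377 → turn -1·90°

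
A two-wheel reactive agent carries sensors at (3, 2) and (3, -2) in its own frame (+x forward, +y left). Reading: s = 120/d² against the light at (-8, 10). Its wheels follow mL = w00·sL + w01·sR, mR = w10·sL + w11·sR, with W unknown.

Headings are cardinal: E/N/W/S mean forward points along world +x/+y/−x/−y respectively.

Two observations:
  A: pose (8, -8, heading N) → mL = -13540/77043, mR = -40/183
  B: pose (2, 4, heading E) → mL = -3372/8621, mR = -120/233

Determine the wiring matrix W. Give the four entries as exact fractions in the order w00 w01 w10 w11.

-1 1/2 0 -1

obs A: pose=(8,-8,N) → sL=120/421, sR=40/183, mL=-13540/77043, mR=-40/183
obs B: pose=(2,4,E) → sL=24/37, sR=120/233, mL=-3372/8621, mR=-120/233
sensor matrix S = [[120/421, 40/183], [24/37, 120/233]]; det S = 1111040/221395901
solve [mL_A; mL_B] = S·[w00; w01] and [mR_A; mR_B] = S·[w10; w11]:
  w00 = -1, w01 = 1/2, w10 = 0, w11 = -1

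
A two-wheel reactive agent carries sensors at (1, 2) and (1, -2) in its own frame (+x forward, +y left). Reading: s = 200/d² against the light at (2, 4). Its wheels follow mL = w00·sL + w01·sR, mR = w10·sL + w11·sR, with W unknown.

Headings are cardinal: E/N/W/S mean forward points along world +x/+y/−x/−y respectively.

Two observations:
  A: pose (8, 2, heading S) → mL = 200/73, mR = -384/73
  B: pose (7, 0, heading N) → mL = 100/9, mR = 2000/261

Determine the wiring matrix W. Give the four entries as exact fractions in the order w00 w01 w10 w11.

obs A: pose=(8,2,S) → sL=200/73, sR=8, mL=200/73, mR=-384/73
obs B: pose=(7,0,N) → sL=100/9, sR=100/29, mL=100/9, mR=2000/261
sensor matrix S = [[200/73, 8], [100/9, 100/29]]; det S = -1513600/19053
solve [mL_A; mL_B] = S·[w00; w01] and [mR_A; mR_B] = S·[w10; w11]:
  w00 = 1, w01 = 0, w10 = 1, w11 = -1

1 0 1 -1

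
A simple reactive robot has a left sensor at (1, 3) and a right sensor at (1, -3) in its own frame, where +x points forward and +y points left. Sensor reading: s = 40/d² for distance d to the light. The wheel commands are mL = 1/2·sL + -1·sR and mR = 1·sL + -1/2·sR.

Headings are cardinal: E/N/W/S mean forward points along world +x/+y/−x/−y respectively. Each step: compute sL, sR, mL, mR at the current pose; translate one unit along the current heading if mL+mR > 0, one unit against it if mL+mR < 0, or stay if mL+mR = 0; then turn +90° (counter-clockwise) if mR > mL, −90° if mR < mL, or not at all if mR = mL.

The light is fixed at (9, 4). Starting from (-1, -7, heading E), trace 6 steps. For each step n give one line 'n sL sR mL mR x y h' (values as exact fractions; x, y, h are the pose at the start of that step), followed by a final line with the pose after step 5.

n=0: pose=(-1,-7,E); sL=8/29, sR=40/277; mL=-52/8033, mR=1636/8033; mL+mR=1584/8033 → advance +1; mR−mL=1688/8033 → turn +1·90°
n=1: pose=(0,-7,N); sL=10/61, sR=5/17; mL=-220/1037, mR=35/2074; mL+mR=-405/2074 → advance -1; mR−mL=475/2074 → turn +1·90°
n=2: pose=(0,-8,W); sL=8/65, sR=40/181; mL=-1876/11765, mR=148/11765; mL+mR=-1728/11765 → advance -1; mR−mL=2024/11765 → turn +1·90°
n=3: pose=(1,-8,S); sL=20/97, sR=4/29; mL=-98/2813, mR=386/2813; mL+mR=288/2813 → advance +1; mR−mL=484/2813 → turn +1·90°
n=4: pose=(1,-9,E); sL=40/149, sR=8/61; mL=28/9089, mR=1844/9089; mL+mR=1872/9089 → advance +1; mR−mL=1816/9089 → turn +1·90°
n=5: pose=(2,-9,N); sL=10/61, sR=1/4; mL=-41/244, mR=19/488; mL+mR=-63/488 → advance -1; mR−mL=101/488 → turn +1·90°

0 8/29 40/277 -52/8033 1636/8033 -1 -7 E
1 10/61 5/17 -220/1037 35/2074 0 -7 N
2 8/65 40/181 -1876/11765 148/11765 0 -8 W
3 20/97 4/29 -98/2813 386/2813 1 -8 S
4 40/149 8/61 28/9089 1844/9089 1 -9 E
5 10/61 1/4 -41/244 19/488 2 -9 N
final 2 -10 W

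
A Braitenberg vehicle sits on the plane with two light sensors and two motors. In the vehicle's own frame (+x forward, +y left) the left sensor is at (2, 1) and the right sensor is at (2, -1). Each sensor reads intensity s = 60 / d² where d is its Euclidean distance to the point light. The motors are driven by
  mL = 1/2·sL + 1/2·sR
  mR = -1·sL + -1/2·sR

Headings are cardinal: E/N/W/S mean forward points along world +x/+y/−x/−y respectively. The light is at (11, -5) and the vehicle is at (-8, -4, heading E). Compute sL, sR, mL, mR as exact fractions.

60/293 60/289 17460/84677 -26130/84677

left sensor world pos  = (-6, -3); dL² = 293
right sensor world pos = (-6, -5); dR² = 289
sL = 60/293 = 60/293
sR = 60/289 = 60/289
mL = 1/2·sL + 1/2·sR = 17460/84677
mR = -1·sL + -1/2·sR = -26130/84677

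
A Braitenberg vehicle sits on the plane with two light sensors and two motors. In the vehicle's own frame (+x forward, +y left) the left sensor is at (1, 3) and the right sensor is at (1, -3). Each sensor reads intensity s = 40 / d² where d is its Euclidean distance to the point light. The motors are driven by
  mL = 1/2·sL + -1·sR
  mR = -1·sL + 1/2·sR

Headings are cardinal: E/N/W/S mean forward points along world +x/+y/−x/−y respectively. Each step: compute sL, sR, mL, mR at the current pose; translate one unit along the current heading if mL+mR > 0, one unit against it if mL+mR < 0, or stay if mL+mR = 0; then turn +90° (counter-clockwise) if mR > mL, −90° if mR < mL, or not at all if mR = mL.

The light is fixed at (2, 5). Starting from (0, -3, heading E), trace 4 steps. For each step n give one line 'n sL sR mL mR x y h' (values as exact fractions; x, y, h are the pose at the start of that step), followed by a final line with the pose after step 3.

n=0: pose=(0,-3,E); sL=20/13, sR=20/61; mL=350/793, mR=-1090/793; mL+mR=-740/793 → advance -1; mR−mL=-1440/793 → turn -1·90°
n=1: pose=(-1,-3,S); sL=40/81, sR=40/117; mL=-100/1053, mR=-340/1053; mL+mR=-440/1053 → advance -1; mR−mL=-80/351 → turn -1·90°
n=2: pose=(-1,-2,W); sL=10/29, sR=5/4; mL=-125/116, mR=65/232; mL+mR=-185/232 → advance -1; mR−mL=315/232 → turn +1·90°
n=3: pose=(0,-2,S); sL=8/13, sR=40/89; mL=-164/1157, mR=-452/1157; mL+mR=-616/1157 → advance -1; mR−mL=-288/1157 → turn -1·90°

0 20/13 20/61 350/793 -1090/793 0 -3 E
1 40/81 40/117 -100/1053 -340/1053 -1 -3 S
2 10/29 5/4 -125/116 65/232 -1 -2 W
3 8/13 40/89 -164/1157 -452/1157 0 -2 S
final 0 -1 W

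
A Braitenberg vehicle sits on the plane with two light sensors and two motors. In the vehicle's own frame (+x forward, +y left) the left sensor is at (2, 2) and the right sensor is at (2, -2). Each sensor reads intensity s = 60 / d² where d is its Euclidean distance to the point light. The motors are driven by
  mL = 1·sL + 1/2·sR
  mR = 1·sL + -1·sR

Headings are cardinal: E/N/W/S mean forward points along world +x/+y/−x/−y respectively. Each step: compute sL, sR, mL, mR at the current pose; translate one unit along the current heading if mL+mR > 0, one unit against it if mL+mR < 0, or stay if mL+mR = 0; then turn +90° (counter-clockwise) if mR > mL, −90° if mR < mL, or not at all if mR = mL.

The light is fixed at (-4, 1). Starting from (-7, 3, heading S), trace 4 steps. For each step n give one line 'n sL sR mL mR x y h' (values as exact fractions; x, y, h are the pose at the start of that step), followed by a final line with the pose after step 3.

0 60 12/5 306/5 288/5 -7 3 S
1 30/13 30/17 705/221 120/221 -7 2 W
2 4/3 60/13 142/39 -128/39 -8 2 N
3 3 15 21/2 -12 -8 3 E
final -9 3 S

n=0: pose=(-7,3,S); sL=60, sR=12/5; mL=306/5, mR=288/5; mL+mR=594/5 → advance +1; mR−mL=-18/5 → turn -1·90°
n=1: pose=(-7,2,W); sL=30/13, sR=30/17; mL=705/221, mR=120/221; mL+mR=825/221 → advance +1; mR−mL=-45/17 → turn -1·90°
n=2: pose=(-8,2,N); sL=4/3, sR=60/13; mL=142/39, mR=-128/39; mL+mR=14/39 → advance +1; mR−mL=-90/13 → turn -1·90°
n=3: pose=(-8,3,E); sL=3, sR=15; mL=21/2, mR=-12; mL+mR=-3/2 → advance -1; mR−mL=-45/2 → turn -1·90°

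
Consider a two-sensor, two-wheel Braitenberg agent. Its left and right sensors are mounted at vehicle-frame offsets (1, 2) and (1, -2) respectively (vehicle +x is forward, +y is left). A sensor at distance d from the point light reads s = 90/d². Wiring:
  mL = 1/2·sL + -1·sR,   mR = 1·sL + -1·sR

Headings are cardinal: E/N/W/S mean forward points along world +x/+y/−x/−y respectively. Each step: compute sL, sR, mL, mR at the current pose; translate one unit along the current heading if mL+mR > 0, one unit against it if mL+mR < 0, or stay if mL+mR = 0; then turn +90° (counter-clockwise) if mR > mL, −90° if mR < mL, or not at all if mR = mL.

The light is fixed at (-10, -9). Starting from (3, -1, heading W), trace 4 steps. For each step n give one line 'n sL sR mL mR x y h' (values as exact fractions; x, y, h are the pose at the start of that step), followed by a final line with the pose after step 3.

n=0: pose=(3,-1,W); sL=1/2, sR=45/122; mL=-29/244, mR=8/61; mL+mR=3/244 → advance +1; mR−mL=1/4 → turn +1·90°
n=1: pose=(2,-1,S); sL=18/49, sR=90/149; mL=-3069/7301, mR=-1728/7301; mL+mR=-4797/7301 → advance -1; mR−mL=9/49 → turn +1·90°
n=2: pose=(2,0,E); sL=9/29, sR=45/109; mL=-1629/6322, mR=-324/3161; mL+mR=-2277/6322 → advance -1; mR−mL=9/58 → turn +1·90°
n=3: pose=(1,0,N); sL=90/181, sR=90/269; mL=-4185/48689, mR=7920/48689; mL+mR=3735/48689 → advance +1; mR−mL=45/181 → turn +1·90°

0 1/2 45/122 -29/244 8/61 3 -1 W
1 18/49 90/149 -3069/7301 -1728/7301 2 -1 S
2 9/29 45/109 -1629/6322 -324/3161 2 0 E
3 90/181 90/269 -4185/48689 7920/48689 1 0 N
final 1 1 W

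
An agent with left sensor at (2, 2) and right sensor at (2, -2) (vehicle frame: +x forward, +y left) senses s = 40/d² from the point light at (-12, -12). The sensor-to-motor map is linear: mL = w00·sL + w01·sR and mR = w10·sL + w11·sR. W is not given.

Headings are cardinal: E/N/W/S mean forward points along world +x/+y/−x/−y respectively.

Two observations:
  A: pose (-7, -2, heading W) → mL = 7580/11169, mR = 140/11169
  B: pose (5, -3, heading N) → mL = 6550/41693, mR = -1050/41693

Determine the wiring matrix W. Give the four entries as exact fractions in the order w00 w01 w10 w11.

1 1/2 1/2 -1

obs A: pose=(-7,-2,W) → sL=40/73, sR=40/153, mL=7580/11169, mR=140/11169
obs B: pose=(5,-3,N) → sL=20/173, sR=20/241, mL=6550/41693, mR=-1050/41693
sensor matrix S = [[40/73, 40/153], [20/173, 20/241]]; det S = 7100800/465669117
solve [mL_A; mL_B] = S·[w00; w01] and [mR_A; mR_B] = S·[w10; w11]:
  w00 = 1, w01 = 1/2, w10 = 1/2, w11 = -1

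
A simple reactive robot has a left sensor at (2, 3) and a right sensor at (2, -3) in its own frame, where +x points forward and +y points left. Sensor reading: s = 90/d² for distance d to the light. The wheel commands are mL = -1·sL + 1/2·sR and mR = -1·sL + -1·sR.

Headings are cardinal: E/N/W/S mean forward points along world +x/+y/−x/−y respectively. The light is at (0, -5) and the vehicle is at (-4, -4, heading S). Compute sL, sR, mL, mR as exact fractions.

left sensor world pos  = (-1, -6); dL² = 2
right sensor world pos = (-7, -6); dR² = 50
sL = 90/2 = 45
sR = 90/50 = 9/5
mL = -1·sL + 1/2·sR = -441/10
mR = -1·sL + -1·sR = -234/5

45 9/5 -441/10 -234/5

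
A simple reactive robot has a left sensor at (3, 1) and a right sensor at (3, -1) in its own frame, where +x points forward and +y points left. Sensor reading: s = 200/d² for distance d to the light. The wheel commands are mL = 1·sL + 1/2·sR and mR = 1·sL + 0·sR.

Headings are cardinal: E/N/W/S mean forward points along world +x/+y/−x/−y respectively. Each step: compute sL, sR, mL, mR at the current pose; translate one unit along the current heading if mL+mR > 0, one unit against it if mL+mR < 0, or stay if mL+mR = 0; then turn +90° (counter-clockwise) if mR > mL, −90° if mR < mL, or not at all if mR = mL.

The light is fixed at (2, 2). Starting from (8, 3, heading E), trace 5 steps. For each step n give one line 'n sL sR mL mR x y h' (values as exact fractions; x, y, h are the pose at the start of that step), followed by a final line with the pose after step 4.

0 40/17 200/81 4940/1377 40/17 8 3 E
1 50/17 5 185/34 50/17 9 3 S
2 200/17 200/17 300/17 200/17 9 2 W
3 100/17 100/29 3750/493 100/17 8 2 N
4 40/17 200/81 4940/1377 40/17 8 3 E
final 9 3 S

n=0: pose=(8,3,E); sL=40/17, sR=200/81; mL=4940/1377, mR=40/17; mL+mR=8180/1377 → advance +1; mR−mL=-100/81 → turn -1·90°
n=1: pose=(9,3,S); sL=50/17, sR=5; mL=185/34, mR=50/17; mL+mR=285/34 → advance +1; mR−mL=-5/2 → turn -1·90°
n=2: pose=(9,2,W); sL=200/17, sR=200/17; mL=300/17, mR=200/17; mL+mR=500/17 → advance +1; mR−mL=-100/17 → turn -1·90°
n=3: pose=(8,2,N); sL=100/17, sR=100/29; mL=3750/493, mR=100/17; mL+mR=6650/493 → advance +1; mR−mL=-50/29 → turn -1·90°
n=4: pose=(8,3,E); sL=40/17, sR=200/81; mL=4940/1377, mR=40/17; mL+mR=8180/1377 → advance +1; mR−mL=-100/81 → turn -1·90°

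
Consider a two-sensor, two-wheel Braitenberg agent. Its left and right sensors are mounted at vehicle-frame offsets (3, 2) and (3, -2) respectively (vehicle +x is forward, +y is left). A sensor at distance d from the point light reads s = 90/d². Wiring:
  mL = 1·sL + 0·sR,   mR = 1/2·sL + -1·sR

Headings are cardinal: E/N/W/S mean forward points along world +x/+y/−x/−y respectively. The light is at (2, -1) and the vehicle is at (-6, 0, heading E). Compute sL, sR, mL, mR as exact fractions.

45/17 45/13 45/17 -945/442

left sensor world pos  = (-3, 2); dL² = 34
right sensor world pos = (-3, -2); dR² = 26
sL = 90/34 = 45/17
sR = 90/26 = 45/13
mL = 1·sL + 0·sR = 45/17
mR = 1/2·sL + -1·sR = -945/442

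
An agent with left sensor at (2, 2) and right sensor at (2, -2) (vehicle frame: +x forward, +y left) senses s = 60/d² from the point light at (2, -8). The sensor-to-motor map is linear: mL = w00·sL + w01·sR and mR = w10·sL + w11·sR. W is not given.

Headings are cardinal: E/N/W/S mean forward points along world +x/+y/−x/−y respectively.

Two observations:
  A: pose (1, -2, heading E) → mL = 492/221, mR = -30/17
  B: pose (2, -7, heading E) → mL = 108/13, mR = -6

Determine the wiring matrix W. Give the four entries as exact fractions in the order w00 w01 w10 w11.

1/2 1/2 0 -1/2

obs A: pose=(1,-2,E) → sL=12/13, sR=60/17, mL=492/221, mR=-30/17
obs B: pose=(2,-7,E) → sL=60/13, sR=12, mL=108/13, mR=-6
sensor matrix S = [[12/13, 60/17], [60/13, 12]]; det S = -1152/221
solve [mL_A; mL_B] = S·[w00; w01] and [mR_A; mR_B] = S·[w10; w11]:
  w00 = 1/2, w01 = 1/2, w10 = 0, w11 = -1/2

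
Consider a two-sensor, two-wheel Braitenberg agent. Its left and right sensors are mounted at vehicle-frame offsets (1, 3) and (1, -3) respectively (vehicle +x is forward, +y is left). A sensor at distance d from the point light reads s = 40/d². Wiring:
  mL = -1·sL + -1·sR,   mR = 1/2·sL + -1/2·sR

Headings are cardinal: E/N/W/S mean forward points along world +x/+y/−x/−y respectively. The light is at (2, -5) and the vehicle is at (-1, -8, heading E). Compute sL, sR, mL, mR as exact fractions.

left sensor world pos  = (0, -5); dL² = 4
right sensor world pos = (0, -11); dR² = 40
sL = 40/4 = 10
sR = 40/40 = 1
mL = -1·sL + -1·sR = -11
mR = 1/2·sL + -1/2·sR = 9/2

10 1 -11 9/2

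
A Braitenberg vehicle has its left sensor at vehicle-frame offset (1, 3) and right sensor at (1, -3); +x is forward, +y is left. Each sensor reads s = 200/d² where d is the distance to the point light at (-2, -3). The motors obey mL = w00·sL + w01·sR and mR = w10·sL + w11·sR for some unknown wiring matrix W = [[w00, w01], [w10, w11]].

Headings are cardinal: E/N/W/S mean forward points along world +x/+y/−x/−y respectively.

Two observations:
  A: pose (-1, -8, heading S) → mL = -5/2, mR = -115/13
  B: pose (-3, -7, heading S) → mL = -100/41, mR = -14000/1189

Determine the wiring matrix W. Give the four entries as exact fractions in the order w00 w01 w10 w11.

obs A: pose=(-1,-8,S) → sL=50/13, sR=5, mL=-5/2, mR=-115/13
obs B: pose=(-3,-7,S) → sL=200/29, sR=200/41, mL=-100/41, mR=-14000/1189
sensor matrix S = [[50/13, 5], [200/29, 200/41]]; det S = -243000/15457
solve [mL_A; mL_B] = S·[w00; w01] and [mR_A; mR_B] = S·[w10; w11]:
  w00 = 0, w01 = -1/2, w10 = -1, w11 = -1

0 -1/2 -1 -1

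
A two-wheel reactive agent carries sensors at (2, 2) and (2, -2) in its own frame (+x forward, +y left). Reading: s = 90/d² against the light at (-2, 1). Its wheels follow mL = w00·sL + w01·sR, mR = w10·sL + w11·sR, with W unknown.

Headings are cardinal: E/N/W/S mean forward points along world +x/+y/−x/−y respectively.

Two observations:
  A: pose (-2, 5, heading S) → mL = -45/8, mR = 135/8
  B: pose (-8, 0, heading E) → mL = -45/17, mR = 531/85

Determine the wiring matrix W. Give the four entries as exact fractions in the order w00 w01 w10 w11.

obs A: pose=(-2,5,S) → sL=45/4, sR=45/4, mL=-45/8, mR=135/8
obs B: pose=(-8,0,E) → sL=90/17, sR=18/5, mL=-45/17, mR=531/85
sensor matrix S = [[45/4, 45/4], [90/17, 18/5]]; det S = -324/17
solve [mL_A; mL_B] = S·[w00; w01] and [mR_A; mR_B] = S·[w10; w11]:
  w00 = -1/2, w01 = 0, w10 = 1/2, w11 = 1

-1/2 0 1/2 1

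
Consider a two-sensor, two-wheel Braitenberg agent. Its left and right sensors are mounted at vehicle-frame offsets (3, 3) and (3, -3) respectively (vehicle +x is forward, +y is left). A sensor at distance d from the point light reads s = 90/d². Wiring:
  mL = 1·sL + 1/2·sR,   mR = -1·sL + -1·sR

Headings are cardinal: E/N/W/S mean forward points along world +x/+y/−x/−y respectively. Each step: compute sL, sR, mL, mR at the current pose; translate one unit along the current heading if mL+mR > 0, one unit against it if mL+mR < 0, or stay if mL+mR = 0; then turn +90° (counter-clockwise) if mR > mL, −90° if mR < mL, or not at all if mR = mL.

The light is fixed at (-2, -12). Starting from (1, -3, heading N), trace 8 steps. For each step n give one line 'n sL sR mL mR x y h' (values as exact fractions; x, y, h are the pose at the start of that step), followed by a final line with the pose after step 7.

0 5/8 1/2 7/8 -9/8 1 -3 N
1 90/157 90/61 12555/9577 -19620/9577 1 -4 E
2 9/5 45/13 459/130 -342/65 0 -4 S
3 90/37 18/29 2943/1073 -3276/1073 0 -3 W
4 5/8 1/2 7/8 -9/8 1 -3 N
5 90/157 90/61 12555/9577 -19620/9577 1 -4 E
6 9/5 45/13 459/130 -342/65 0 -4 S
7 90/37 18/29 2943/1073 -3276/1073 0 -3 W
final 1 -3 N

n=0: pose=(1,-3,N); sL=5/8, sR=1/2; mL=7/8, mR=-9/8; mL+mR=-1/4 → advance -1; mR−mL=-2 → turn -1·90°
n=1: pose=(1,-4,E); sL=90/157, sR=90/61; mL=12555/9577, mR=-19620/9577; mL+mR=-45/61 → advance -1; mR−mL=-32175/9577 → turn -1·90°
n=2: pose=(0,-4,S); sL=9/5, sR=45/13; mL=459/130, mR=-342/65; mL+mR=-45/26 → advance -1; mR−mL=-1143/130 → turn -1·90°
n=3: pose=(0,-3,W); sL=90/37, sR=18/29; mL=2943/1073, mR=-3276/1073; mL+mR=-9/29 → advance -1; mR−mL=-6219/1073 → turn -1·90°
n=4: pose=(1,-3,N); sL=5/8, sR=1/2; mL=7/8, mR=-9/8; mL+mR=-1/4 → advance -1; mR−mL=-2 → turn -1·90°
n=5: pose=(1,-4,E); sL=90/157, sR=90/61; mL=12555/9577, mR=-19620/9577; mL+mR=-45/61 → advance -1; mR−mL=-32175/9577 → turn -1·90°
n=6: pose=(0,-4,S); sL=9/5, sR=45/13; mL=459/130, mR=-342/65; mL+mR=-45/26 → advance -1; mR−mL=-1143/130 → turn -1·90°
n=7: pose=(0,-3,W); sL=90/37, sR=18/29; mL=2943/1073, mR=-3276/1073; mL+mR=-9/29 → advance -1; mR−mL=-6219/1073 → turn -1·90°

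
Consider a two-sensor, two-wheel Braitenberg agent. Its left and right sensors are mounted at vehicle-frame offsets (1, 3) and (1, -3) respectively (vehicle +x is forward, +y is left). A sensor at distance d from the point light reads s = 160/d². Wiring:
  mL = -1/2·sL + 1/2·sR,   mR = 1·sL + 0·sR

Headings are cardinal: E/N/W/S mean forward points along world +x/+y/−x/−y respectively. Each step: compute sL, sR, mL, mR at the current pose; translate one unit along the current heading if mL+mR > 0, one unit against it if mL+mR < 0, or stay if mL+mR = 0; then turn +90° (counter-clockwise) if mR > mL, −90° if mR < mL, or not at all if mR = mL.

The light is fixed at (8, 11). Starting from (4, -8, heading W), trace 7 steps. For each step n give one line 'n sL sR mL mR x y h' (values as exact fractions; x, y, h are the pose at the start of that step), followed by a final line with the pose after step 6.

0 160/509 160/281 18240/143029 160/509 4 -8 W
1 40/101 10/29 -75/2929 40/101 3 -8 S
2 32/61 32/109 -768/6649 32/61 3 -9 E
3 16/41 80/181 192/7421 16/41 4 -9 N
4 160/509 160/281 18240/143029 160/509 4 -8 W
5 40/101 10/29 -75/2929 40/101 3 -8 S
6 32/61 32/109 -768/6649 32/61 3 -9 E
final 4 -9 N

n=0: pose=(4,-8,W); sL=160/509, sR=160/281; mL=18240/143029, mR=160/509; mL+mR=63200/143029 → advance +1; mR−mL=26720/143029 → turn +1·90°
n=1: pose=(3,-8,S); sL=40/101, sR=10/29; mL=-75/2929, mR=40/101; mL+mR=1085/2929 → advance +1; mR−mL=1235/2929 → turn +1·90°
n=2: pose=(3,-9,E); sL=32/61, sR=32/109; mL=-768/6649, mR=32/61; mL+mR=2720/6649 → advance +1; mR−mL=4256/6649 → turn +1·90°
n=3: pose=(4,-9,N); sL=16/41, sR=80/181; mL=192/7421, mR=16/41; mL+mR=3088/7421 → advance +1; mR−mL=2704/7421 → turn +1·90°
n=4: pose=(4,-8,W); sL=160/509, sR=160/281; mL=18240/143029, mR=160/509; mL+mR=63200/143029 → advance +1; mR−mL=26720/143029 → turn +1·90°
n=5: pose=(3,-8,S); sL=40/101, sR=10/29; mL=-75/2929, mR=40/101; mL+mR=1085/2929 → advance +1; mR−mL=1235/2929 → turn +1·90°
n=6: pose=(3,-9,E); sL=32/61, sR=32/109; mL=-768/6649, mR=32/61; mL+mR=2720/6649 → advance +1; mR−mL=4256/6649 → turn +1·90°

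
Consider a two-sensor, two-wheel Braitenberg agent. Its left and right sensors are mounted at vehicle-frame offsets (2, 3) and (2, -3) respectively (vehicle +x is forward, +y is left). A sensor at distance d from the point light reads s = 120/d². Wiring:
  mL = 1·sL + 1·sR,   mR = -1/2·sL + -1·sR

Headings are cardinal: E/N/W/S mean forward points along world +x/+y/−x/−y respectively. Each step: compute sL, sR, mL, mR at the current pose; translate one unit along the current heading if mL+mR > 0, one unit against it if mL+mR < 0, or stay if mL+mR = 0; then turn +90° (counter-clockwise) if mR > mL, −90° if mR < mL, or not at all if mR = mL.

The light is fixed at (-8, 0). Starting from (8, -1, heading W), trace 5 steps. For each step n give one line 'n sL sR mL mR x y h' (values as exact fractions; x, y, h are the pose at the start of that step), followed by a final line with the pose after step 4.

0 30/53 3/5 309/265 -234/265 8 -1 W
1 24/29 24/65 2256/1885 -1476/1885 7 -1 N
2 60/149 60/149 120/149 -90/149 7 0 E
3 24/73 120/173 12912/12629 -10836/12629 8 0 S
4 30/53 3/5 309/265 -234/265 8 -1 W
final 7 -1 N

n=0: pose=(8,-1,W); sL=30/53, sR=3/5; mL=309/265, mR=-234/265; mL+mR=15/53 → advance +1; mR−mL=-543/265 → turn -1·90°
n=1: pose=(7,-1,N); sL=24/29, sR=24/65; mL=2256/1885, mR=-1476/1885; mL+mR=12/29 → advance +1; mR−mL=-3732/1885 → turn -1·90°
n=2: pose=(7,0,E); sL=60/149, sR=60/149; mL=120/149, mR=-90/149; mL+mR=30/149 → advance +1; mR−mL=-210/149 → turn -1·90°
n=3: pose=(8,0,S); sL=24/73, sR=120/173; mL=12912/12629, mR=-10836/12629; mL+mR=12/73 → advance +1; mR−mL=-23748/12629 → turn -1·90°
n=4: pose=(8,-1,W); sL=30/53, sR=3/5; mL=309/265, mR=-234/265; mL+mR=15/53 → advance +1; mR−mL=-543/265 → turn -1·90°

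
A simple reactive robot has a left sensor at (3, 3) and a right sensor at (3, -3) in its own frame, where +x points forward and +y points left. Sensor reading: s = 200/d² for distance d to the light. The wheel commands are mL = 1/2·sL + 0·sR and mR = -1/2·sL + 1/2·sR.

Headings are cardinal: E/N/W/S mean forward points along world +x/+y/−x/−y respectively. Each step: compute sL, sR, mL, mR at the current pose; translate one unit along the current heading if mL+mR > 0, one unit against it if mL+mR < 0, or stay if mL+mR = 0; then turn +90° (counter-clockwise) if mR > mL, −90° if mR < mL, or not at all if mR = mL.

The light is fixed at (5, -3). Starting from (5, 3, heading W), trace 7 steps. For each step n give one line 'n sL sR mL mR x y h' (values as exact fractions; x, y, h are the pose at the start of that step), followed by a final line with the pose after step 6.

n=0: pose=(5,3,W); sL=100/9, sR=20/9; mL=50/9, mR=-40/9; mL+mR=10/9 → advance +1; mR−mL=-10 → turn -1·90°
n=1: pose=(4,3,N); sL=200/97, sR=40/17; mL=100/97, mR=240/1649; mL+mR=20/17 → advance +1; mR−mL=-1460/1649 → turn -1·90°
n=2: pose=(4,4,E); sL=25/13, sR=10; mL=25/26, mR=105/26; mL+mR=5 → advance +1; mR−mL=40/13 → turn +1·90°
n=3: pose=(5,4,N); sL=200/109, sR=200/109; mL=100/109, mR=0; mL+mR=100/109 → advance +1; mR−mL=-100/109 → turn -1·90°
n=4: pose=(5,5,E); sL=20/13, sR=100/17; mL=10/13, mR=480/221; mL+mR=50/17 → advance +1; mR−mL=310/221 → turn +1·90°
n=5: pose=(6,5,N); sL=8/5, sR=200/137; mL=4/5, mR=-48/685; mL+mR=100/137 → advance +1; mR−mL=-596/685 → turn -1·90°
n=6: pose=(6,6,E); sL=5/4, sR=50/13; mL=5/8, mR=135/104; mL+mR=25/13 → advance +1; mR−mL=35/52 → turn +1·90°

0 100/9 20/9 50/9 -40/9 5 3 W
1 200/97 40/17 100/97 240/1649 4 3 N
2 25/13 10 25/26 105/26 4 4 E
3 200/109 200/109 100/109 0 5 4 N
4 20/13 100/17 10/13 480/221 5 5 E
5 8/5 200/137 4/5 -48/685 6 5 N
6 5/4 50/13 5/8 135/104 6 6 E
final 7 6 N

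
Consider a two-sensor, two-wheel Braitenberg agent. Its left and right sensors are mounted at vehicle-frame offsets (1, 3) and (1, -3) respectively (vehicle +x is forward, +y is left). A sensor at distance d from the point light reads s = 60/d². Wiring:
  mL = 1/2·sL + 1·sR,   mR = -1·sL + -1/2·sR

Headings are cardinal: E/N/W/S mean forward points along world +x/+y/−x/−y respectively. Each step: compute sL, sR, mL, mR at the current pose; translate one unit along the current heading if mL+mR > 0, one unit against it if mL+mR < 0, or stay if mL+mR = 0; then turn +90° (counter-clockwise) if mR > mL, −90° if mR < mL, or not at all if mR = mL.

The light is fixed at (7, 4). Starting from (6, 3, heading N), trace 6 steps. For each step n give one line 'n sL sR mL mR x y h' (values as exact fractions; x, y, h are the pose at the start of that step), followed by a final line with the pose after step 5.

n=0: pose=(6,3,N); sL=15/4, sR=15; mL=135/8, mR=-45/4; mL+mR=45/8 → advance +1; mR−mL=-225/8 → turn -1·90°
n=1: pose=(6,4,E); sL=20/3, sR=20/3; mL=10, mR=-10; mL+mR=0 → advance +0; mR−mL=-20 → turn -1·90°
n=2: pose=(6,4,S); sL=12, sR=60/17; mL=162/17, mR=-234/17; mL+mR=-72/17 → advance -1; mR−mL=-396/17 → turn -1·90°
n=3: pose=(6,5,W); sL=15/2, sR=3; mL=27/4, mR=-9; mL+mR=-9/4 → advance -1; mR−mL=-63/4 → turn -1·90°
n=4: pose=(7,5,N); sL=60/13, sR=60/13; mL=90/13, mR=-90/13; mL+mR=0 → advance +0; mR−mL=-180/13 → turn -1·90°
n=5: pose=(7,5,E); sL=60/17, sR=12; mL=234/17, mR=-162/17; mL+mR=72/17 → advance +1; mR−mL=-396/17 → turn -1·90°

0 15/4 15 135/8 -45/4 6 3 N
1 20/3 20/3 10 -10 6 4 E
2 12 60/17 162/17 -234/17 6 4 S
3 15/2 3 27/4 -9 6 5 W
4 60/13 60/13 90/13 -90/13 7 5 N
5 60/17 12 234/17 -162/17 7 5 E
final 8 5 S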